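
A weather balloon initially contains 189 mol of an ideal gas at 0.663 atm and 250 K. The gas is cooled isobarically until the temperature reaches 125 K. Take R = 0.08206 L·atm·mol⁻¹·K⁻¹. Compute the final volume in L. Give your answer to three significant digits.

V₂ ≈ 2.92e+03 L

From PV = nRT: V₁ = nRT₁/P₁ = 5848 L.
P constant ⇒ V ∝ T: P₂ = P₁; V₂ = V₁·(T₂/T₁) = 2924 L.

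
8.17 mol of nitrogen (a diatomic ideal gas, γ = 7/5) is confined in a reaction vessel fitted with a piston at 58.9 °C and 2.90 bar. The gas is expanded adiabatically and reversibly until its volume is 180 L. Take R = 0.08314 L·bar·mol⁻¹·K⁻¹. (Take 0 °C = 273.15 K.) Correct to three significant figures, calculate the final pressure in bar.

Convert: T₁ = 332.0 K.
From PV = nRT: V₁ = nRT₁/P₁ = 77.77 L.
Adiabatic (γ = 7/5), T V^(γ−1) and P V^γ constant: T₂ = T₁·(V₁/V₂)^(γ−1) = 237.4 K; P₂ = P₁·(V₁/V₂)^γ = 0.8958 bar.

P₂ ≈ 0.896 bar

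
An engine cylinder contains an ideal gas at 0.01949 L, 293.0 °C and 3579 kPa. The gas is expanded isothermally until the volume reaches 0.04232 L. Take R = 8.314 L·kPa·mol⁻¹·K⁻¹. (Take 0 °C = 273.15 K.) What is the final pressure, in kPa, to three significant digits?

Convert: T₁ = 566.1 K.
Isothermal, so P V is constant: T₂ = T₁; P₂ = P₁·(V₁/V₂) = 1648 kPa.

P₂ ≈ 1.65e+03 kPa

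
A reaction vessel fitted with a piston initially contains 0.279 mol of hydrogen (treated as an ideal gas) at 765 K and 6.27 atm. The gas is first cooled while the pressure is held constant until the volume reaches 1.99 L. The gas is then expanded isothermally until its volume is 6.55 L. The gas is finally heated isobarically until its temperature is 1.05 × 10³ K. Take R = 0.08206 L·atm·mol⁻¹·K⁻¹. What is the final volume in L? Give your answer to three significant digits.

V₄ ≈ 12.6 L

From PV = nRT: V₁ = nRT₁/P₁ = 2.793 L.
Isobaric, so V/T is constant: P₂ = P₁; T₂ = T₁·(V₂/V₁) = 545.0 K.
Isothermal, so P V is constant: T₃ = T₂; P₃ = P₂·(V₂/V₃) = 1.905 atm.
P constant ⇒ V ∝ T: P₄ = P₃; V₄ = V₃·(T₄/T₃) = 12.62 L.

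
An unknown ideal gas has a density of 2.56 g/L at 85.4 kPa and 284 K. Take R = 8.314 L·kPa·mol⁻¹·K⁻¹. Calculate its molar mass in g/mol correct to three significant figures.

ρ = PM/(RT) ⇒ M = ρRT/P = (2.56 × 8.314 × 284.0) / 85.4

M ≈ 70.8 g/mol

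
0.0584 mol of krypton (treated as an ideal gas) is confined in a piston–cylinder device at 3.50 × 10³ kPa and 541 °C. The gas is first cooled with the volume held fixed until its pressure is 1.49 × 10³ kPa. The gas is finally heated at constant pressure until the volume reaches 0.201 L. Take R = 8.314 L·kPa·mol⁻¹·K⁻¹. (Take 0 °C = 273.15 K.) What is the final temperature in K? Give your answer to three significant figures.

T₃ ≈ 617 K

Convert: T₁ = 814.1 K.
From PV = nRT: V₁ = nRT₁/P₁ = 0.1129 L.
V constant ⇒ P ∝ T: V₂ = V₁; T₂ = T₁·(P₂/P₁) = 346.6 K.
P constant ⇒ V ∝ T: P₃ = P₂; T₃ = T₂·(V₃/V₂) = 616.8 K.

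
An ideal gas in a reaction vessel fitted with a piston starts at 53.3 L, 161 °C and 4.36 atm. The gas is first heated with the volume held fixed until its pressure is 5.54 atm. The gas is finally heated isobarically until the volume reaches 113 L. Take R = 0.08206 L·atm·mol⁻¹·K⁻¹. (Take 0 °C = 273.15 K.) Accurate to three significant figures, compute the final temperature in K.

Convert: T₁ = 434.1 K.
V constant ⇒ P ∝ T: V₂ = V₁; T₂ = T₁·(P₂/P₁) = 551.6 K.
P constant ⇒ V ∝ T: P₃ = P₂; T₃ = T₂·(V₃/V₂) = 1170 K.

T₃ ≈ 1.17e+03 K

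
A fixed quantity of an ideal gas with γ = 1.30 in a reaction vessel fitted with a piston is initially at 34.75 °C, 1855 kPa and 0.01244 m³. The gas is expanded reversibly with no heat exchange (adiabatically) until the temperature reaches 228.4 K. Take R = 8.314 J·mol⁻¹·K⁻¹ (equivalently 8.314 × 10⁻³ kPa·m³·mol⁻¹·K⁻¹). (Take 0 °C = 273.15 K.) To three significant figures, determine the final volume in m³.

Convert: T₁ = 307.9 K.
Reversible adiabatic, γ = 1.30: P₂ = P₁·(T₂/T₁)^(γ/(γ−1)) = 508.5 kPa; V₂ = V₁·(T₁/T₂)^(1/(γ−1)) = 0.03367 m³.

V₂ ≈ 0.0337 m³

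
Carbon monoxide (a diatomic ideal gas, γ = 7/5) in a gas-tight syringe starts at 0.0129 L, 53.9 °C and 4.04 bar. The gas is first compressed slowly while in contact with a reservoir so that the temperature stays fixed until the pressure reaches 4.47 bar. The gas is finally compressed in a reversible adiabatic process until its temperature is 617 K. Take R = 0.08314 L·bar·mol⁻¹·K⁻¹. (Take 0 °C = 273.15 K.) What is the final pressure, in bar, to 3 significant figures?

Convert: T₁ = 327.0 K.
Isothermal, so P V is constant: T₂ = T₁; V₂ = V₁·(P₁/P₂) = 0.01166 L.
Adiabatic (γ = 7/5), T V^(γ−1) and P V^γ constant: P₃ = P₂·(T₃/T₂)^(γ/(γ−1)) = 41.22 bar; V₃ = V₂·(T₂/T₃)^(1/(γ−1)) = 0.002385 L.

P₃ ≈ 41.2 bar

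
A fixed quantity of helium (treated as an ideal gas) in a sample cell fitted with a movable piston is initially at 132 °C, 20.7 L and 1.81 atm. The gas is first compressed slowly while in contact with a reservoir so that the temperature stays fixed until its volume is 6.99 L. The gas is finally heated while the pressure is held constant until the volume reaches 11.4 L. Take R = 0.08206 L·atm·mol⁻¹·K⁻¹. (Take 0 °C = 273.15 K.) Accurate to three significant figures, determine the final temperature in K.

T₃ ≈ 661 K

Convert: T₁ = 405.1 K.
T constant ⇒ Boyle's law P V = const: T₂ = T₁; P₂ = P₁·(V₁/V₂) = 5.360 atm.
Isobaric, so V/T is constant: P₃ = P₂; T₃ = T₂·(V₃/V₂) = 660.8 K.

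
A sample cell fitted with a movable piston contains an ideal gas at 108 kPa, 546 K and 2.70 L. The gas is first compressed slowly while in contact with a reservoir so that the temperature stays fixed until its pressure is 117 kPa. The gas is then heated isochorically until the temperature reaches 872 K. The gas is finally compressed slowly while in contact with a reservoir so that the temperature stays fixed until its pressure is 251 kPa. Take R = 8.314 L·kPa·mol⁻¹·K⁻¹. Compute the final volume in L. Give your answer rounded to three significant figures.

T constant ⇒ Boyle's law P V = const: T₂ = T₁; V₂ = V₁·(P₁/P₂) = 2.492 L.
V constant ⇒ P ∝ T: V₃ = V₂; P₃ = P₂·(T₃/T₂) = 186.9 kPa.
Isothermal, so P V is constant: T₄ = T₃; V₄ = V₃·(P₃/P₄) = 1.855 L.

V₄ ≈ 1.86 L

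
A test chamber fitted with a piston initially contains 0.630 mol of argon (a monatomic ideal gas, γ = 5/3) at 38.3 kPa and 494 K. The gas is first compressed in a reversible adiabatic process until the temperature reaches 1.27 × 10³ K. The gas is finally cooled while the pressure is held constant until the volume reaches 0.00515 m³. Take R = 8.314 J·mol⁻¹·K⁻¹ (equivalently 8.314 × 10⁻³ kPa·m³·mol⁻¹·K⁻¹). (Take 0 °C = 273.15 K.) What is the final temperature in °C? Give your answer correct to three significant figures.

T₃ ≈ 126 °C

From PV = nRT: V₁ = nRT₁/P₁ = 0.06756 m³.
Adiabatic (γ = 5/3), T V^(γ−1) and P V^γ constant: P₂ = P₁·(T₂/T₁)^(γ/(γ−1)) = 405.9 kPa; V₂ = V₁·(T₁/T₂)^(1/(γ−1)) = 0.01639 m³.
P constant ⇒ V ∝ T: P₃ = P₂; T₃ = T₂·(V₃/V₂) = 399.1 K.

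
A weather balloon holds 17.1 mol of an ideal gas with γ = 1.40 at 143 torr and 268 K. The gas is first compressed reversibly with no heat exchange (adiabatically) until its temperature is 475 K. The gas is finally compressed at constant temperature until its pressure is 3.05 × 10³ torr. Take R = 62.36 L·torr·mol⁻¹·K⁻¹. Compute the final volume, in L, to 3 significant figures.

From PV = nRT: V₁ = nRT₁/P₁ = 1998 L.
Reversible adiabatic, γ = 1.40: P₂ = P₁·(T₂/T₁)^(γ/(γ−1)) = 1060 torr; V₂ = V₁·(T₁/T₂)^(1/(γ−1)) = 477.9 L.
T constant ⇒ Boyle's law P V = const: T₃ = T₂; V₃ = V₂·(P₂/P₃) = 166.1 L.

V₃ ≈ 166 L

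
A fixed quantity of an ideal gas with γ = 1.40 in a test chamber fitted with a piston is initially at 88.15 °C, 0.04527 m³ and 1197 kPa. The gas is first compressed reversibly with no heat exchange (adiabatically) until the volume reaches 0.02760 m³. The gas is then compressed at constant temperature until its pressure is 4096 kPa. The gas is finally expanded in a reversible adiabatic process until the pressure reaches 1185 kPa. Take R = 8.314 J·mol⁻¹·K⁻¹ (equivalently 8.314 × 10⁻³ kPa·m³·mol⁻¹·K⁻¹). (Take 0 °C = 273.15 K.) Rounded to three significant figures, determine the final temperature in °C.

T₄ ≈ 35.8 °C

Convert: T₁ = 361.3 K.
Adiabatic (γ = 1.40), T V^(γ−1) and P V^γ constant: T₂ = T₁·(V₁/V₂)^(γ−1) = 440.4 K; P₂ = P₁·(V₁/V₂)^γ = 2393 kPa.
Isothermal, so P V is constant: T₃ = T₂; V₃ = V₂·(P₂/P₃) = 0.01613 m³.
Adiabatic (γ = 1.40), T V^(γ−1) and P V^γ constant: T₄ = T₃·(P₄/P₃)^((γ−1)/γ) = 309.0 K; V₄ = V₃·(P₃/P₄)^(1/γ) = 0.03911 m³.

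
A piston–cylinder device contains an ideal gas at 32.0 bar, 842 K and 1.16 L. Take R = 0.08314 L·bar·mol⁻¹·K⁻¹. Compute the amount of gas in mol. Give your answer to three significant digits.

n ≈ 0.530 mol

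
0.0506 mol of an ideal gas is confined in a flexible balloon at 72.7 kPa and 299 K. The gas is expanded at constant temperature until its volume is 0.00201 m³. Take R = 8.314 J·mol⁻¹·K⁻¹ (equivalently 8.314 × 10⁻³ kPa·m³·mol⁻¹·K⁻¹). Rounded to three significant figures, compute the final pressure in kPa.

From PV = nRT: V₁ = nRT₁/P₁ = 0.001730 m³.
Isothermal, so P V is constant: T₂ = T₁; P₂ = P₁·(V₁/V₂) = 62.58 kPa.

P₂ ≈ 62.6 kPa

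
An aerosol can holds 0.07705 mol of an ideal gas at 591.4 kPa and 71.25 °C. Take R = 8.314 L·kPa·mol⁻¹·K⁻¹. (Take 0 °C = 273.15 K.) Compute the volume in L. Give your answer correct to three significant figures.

V ≈ 0.373 L

Convert: T = 344.40 K.
PV = nRT ⇒ V = nRT/P = (0.07705 × 8.314 × 344.40) / 591.4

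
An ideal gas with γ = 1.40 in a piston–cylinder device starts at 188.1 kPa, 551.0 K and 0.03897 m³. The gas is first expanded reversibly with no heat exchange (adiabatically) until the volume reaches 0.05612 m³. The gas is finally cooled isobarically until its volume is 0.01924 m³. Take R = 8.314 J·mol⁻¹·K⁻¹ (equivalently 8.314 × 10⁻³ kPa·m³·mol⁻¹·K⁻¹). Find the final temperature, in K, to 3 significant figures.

T₃ ≈ 163 K

Adiabatic (γ = 1.40), T V^(γ−1) and P V^γ constant: T₂ = T₁·(V₁/V₂)^(γ−1) = 476.2 K; P₂ = P₁·(V₁/V₂)^γ = 112.9 kPa.
P constant ⇒ V ∝ T: P₃ = P₂; T₃ = T₂·(V₃/V₂) = 163.3 K.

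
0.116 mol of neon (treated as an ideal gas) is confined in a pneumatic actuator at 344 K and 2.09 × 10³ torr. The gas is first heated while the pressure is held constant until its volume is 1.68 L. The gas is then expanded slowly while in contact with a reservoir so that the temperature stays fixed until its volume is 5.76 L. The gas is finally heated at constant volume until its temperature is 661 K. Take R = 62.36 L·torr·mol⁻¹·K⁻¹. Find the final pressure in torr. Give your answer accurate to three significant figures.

From PV = nRT: V₁ = nRT₁/P₁ = 1.191 L.
Isobaric, so V/T is constant: P₂ = P₁; T₂ = T₁·(V₂/V₁) = 485.4 K.
Isothermal, so P V is constant: T₃ = T₂; P₃ = P₂·(V₂/V₃) = 609.6 torr.
V constant ⇒ P ∝ T: V₄ = V₃; P₄ = P₃·(T₄/T₃) = 830.1 torr.

P₄ ≈ 830 torr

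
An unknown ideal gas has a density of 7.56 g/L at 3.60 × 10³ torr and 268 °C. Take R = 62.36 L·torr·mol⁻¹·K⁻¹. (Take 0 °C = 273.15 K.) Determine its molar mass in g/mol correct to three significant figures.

ρ = PM/(RT) ⇒ M = ρRT/P = (7.56 × 62.36 × 541.1) / 3.60e+03

M ≈ 70.9 g/mol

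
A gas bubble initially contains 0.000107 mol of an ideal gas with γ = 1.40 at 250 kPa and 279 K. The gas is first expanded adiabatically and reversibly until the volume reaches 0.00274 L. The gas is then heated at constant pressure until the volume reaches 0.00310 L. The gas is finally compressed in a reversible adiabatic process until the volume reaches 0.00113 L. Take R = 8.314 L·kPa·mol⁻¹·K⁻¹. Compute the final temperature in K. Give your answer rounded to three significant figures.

T₄ ≈ 315 K

From PV = nRT: V₁ = nRT₁/P₁ = 0.0009928 L.
Reversible adiabatic, γ = 1.40: T₂ = T₁·(V₁/V₂)^(γ−1) = 185.9 K; P₂ = P₁·(V₁/V₂)^γ = 60.35 kPa.
P constant ⇒ V ∝ T: P₃ = P₂; T₃ = T₂·(V₃/V₂) = 210.3 K.
Reversible adiabatic, γ = 1.40: T₄ = T₃·(V₃/V₄)^(γ−1) = 314.9 K; P₄ = P₃·(V₃/V₄)^γ = 247.9 kPa.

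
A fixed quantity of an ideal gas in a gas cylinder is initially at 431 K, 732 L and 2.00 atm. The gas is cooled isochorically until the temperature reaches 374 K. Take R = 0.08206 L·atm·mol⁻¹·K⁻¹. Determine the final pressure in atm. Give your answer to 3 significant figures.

P₂ ≈ 1.74 atm

Isochoric, so P/T is constant: V₂ = V₁; P₂ = P₁·(T₂/T₁) = 1.735 atm.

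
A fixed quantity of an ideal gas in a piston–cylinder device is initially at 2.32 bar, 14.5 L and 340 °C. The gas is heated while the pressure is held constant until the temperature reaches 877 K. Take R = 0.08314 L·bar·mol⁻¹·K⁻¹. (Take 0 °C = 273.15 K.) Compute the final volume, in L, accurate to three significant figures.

V₂ ≈ 20.7 L

Convert: T₁ = 613.1 K.
Isobaric, so V/T is constant: P₂ = P₁; V₂ = V₁·(T₂/T₁) = 20.74 L.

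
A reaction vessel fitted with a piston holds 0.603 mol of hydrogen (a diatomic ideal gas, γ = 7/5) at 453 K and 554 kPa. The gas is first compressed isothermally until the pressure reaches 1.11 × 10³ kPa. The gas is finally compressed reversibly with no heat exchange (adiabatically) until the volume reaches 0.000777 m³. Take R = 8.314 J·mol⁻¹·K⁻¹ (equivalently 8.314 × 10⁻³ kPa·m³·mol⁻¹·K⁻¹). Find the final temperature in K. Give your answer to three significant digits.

T₃ ≈ 667 K

From PV = nRT: V₁ = nRT₁/P₁ = 0.004099 m³.
Isothermal, so P V is constant: T₂ = T₁; V₂ = V₁·(P₁/P₂) = 0.002046 m³.
Reversible adiabatic, γ = 7/5: T₃ = T₂·(V₂/V₃)^(γ−1) = 667.3 K; P₃ = P₂·(V₂/V₃)^γ = 4305 kPa.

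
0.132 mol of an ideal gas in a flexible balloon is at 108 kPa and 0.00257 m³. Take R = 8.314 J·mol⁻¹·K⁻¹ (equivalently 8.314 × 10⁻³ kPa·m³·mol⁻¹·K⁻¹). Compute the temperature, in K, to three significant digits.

PV = nRT ⇒ T = PV/(nR) = (108 × 0.00257) / (0.132 × 8.314 × 10⁻³)

T ≈ 253 K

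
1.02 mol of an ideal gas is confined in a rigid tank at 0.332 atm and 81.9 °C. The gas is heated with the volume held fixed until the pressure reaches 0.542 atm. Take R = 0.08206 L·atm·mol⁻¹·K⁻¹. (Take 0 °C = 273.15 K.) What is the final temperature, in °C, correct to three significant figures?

T₂ ≈ 306 °C

Convert: T₁ = 355.0 K.
From PV = nRT: V₁ = nRT₁/P₁ = 89.51 L.
Isochoric, so P/T is constant: V₂ = V₁; T₂ = T₁·(P₂/P₁) = 579.6 K.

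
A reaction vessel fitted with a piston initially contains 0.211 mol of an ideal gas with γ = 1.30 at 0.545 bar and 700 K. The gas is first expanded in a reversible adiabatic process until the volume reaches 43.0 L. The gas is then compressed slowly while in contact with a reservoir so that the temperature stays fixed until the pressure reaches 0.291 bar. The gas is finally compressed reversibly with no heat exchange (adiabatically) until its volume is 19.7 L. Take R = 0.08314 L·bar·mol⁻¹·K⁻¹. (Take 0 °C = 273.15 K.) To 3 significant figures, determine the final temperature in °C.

From PV = nRT: V₁ = nRT₁/P₁ = 22.53 L.
Reversible adiabatic, γ = 1.30: T₂ = T₁·(V₁/V₂)^(γ−1) = 576.6 K; P₂ = P₁·(V₁/V₂)^γ = 0.2352 bar.
Isothermal, so P V is constant: T₃ = T₂; V₃ = V₂·(P₂/P₃) = 34.76 L.
Adiabatic (γ = 1.30), T V^(γ−1) and P V^γ constant: T₄ = T₃·(V₃/V₄)^(γ−1) = 683.7 K; P₄ = P₃·(V₃/V₄)^γ = 0.6089 bar.

T₄ ≈ 411 °C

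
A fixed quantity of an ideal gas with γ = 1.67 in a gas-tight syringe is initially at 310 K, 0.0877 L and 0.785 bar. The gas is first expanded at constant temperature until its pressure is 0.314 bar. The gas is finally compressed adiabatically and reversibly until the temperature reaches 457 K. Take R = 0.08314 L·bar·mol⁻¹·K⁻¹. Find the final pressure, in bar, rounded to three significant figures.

P₃ ≈ 0.826 bar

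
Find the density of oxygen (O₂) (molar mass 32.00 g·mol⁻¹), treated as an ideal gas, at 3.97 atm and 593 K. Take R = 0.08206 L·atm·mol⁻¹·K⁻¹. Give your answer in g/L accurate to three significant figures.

ρ ≈ 2.61 g/L

ρ = PM/(RT) = (3.97 × 32.00) / (0.08206 × 593.0)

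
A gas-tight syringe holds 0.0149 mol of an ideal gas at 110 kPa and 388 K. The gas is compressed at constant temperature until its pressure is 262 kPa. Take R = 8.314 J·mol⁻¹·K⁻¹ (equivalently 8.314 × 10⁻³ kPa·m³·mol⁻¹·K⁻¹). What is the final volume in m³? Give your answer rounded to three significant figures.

From PV = nRT: V₁ = nRT₁/P₁ = 0.0004370 m³.
T constant ⇒ Boyle's law P V = const: T₂ = T₁; V₂ = V₁·(P₁/P₂) = 0.0001835 m³.

V₂ ≈ 0.000183 m³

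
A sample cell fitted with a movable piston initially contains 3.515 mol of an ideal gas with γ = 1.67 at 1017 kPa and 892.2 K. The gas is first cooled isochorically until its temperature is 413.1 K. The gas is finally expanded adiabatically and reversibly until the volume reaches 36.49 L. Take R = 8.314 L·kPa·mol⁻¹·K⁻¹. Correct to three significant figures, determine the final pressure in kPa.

P₃ ≈ 261 kPa

From PV = nRT: V₁ = nRT₁/P₁ = 25.64 L.
V constant ⇒ P ∝ T: V₂ = V₁; P₂ = P₁·(T₂/T₁) = 470.9 kPa.
Adiabatic (γ = 1.67), T V^(γ−1) and P V^γ constant: T₃ = T₂·(V₂/V₃)^(γ−1) = 326.1 K; P₃ = P₂·(V₂/V₃)^γ = 261.2 kPa.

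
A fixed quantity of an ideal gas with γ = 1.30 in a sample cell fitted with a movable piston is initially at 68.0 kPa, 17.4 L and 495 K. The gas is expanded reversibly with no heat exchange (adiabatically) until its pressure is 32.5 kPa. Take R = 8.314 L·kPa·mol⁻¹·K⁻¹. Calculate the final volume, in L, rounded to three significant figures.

V₂ ≈ 30.7 L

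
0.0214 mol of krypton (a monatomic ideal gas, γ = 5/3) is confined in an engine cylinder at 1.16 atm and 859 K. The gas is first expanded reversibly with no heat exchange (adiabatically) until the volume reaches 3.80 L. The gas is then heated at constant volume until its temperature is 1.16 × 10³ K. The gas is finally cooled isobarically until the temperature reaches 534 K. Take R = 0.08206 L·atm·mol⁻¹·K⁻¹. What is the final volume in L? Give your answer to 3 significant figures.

V₄ ≈ 1.75 L

From PV = nRT: V₁ = nRT₁/P₁ = 1.300 L.
Reversible adiabatic, γ = 5/3: T₂ = T₁·(V₁/V₂)^(γ−1) = 420.3 K; P₂ = P₁·(V₁/V₂)^γ = 0.1942 atm.
V constant ⇒ P ∝ T: V₃ = V₂; P₃ = P₂·(T₃/T₂) = 0.5361 atm.
P constant ⇒ V ∝ T: P₄ = P₃; V₄ = V₃·(T₄/T₃) = 1.749 L.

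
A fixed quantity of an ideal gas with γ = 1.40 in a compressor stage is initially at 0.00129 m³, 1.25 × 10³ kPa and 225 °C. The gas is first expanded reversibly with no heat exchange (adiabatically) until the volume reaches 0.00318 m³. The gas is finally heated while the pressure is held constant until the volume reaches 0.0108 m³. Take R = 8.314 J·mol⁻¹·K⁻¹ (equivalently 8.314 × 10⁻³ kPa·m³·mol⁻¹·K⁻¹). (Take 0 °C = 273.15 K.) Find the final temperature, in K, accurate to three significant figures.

T₃ ≈ 1.18e+03 K

Convert: T₁ = 498.1 K.
Adiabatic (γ = 1.40), T V^(γ−1) and P V^γ constant: T₂ = T₁·(V₁/V₂)^(γ−1) = 347.2 K; P₂ = P₁·(V₁/V₂)^γ = 353.5 kPa.
Isobaric, so V/T is constant: P₃ = P₂; T₃ = T₂·(V₃/V₂) = 1179 K.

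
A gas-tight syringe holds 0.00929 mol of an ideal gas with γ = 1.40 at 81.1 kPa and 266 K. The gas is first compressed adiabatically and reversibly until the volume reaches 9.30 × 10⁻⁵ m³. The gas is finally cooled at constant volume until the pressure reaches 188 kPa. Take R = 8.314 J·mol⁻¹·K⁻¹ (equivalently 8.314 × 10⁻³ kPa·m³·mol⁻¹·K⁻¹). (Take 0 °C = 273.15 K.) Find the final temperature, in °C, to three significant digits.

From PV = nRT: V₁ = nRT₁/P₁ = 0.0002533 m³.
Adiabatic (γ = 1.40), T V^(γ−1) and P V^γ constant: T₂ = T₁·(V₁/V₂)^(γ−1) = 397.2 K; P₂ = P₁·(V₁/V₂)^γ = 329.8 kPa.
Isochoric, so P/T is constant: V₃ = V₂; T₃ = T₂·(P₃/P₂) = 226.4 K.

T₃ ≈ -46.8 °C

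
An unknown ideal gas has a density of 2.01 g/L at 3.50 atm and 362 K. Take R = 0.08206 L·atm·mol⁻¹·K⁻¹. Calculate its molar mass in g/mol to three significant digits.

ρ = PM/(RT) ⇒ M = ρRT/P = (2.01 × 0.08206 × 362.0) / 3.50

M ≈ 17.1 g/mol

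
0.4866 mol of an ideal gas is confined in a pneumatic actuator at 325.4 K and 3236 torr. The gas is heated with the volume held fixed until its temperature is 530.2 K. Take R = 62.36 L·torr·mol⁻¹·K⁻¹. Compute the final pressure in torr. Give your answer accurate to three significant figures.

From PV = nRT: V₁ = nRT₁/P₁ = 3.051 L.
V constant ⇒ P ∝ T: V₂ = V₁; P₂ = P₁·(T₂/T₁) = 5273 torr.

P₂ ≈ 5.27e+03 torr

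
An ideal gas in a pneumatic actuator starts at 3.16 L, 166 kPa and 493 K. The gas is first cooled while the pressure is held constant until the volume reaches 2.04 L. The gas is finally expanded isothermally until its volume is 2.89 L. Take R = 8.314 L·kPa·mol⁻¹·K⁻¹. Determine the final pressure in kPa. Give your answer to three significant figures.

P constant ⇒ V ∝ T: P₂ = P₁; T₂ = T₁·(V₂/V₁) = 318.3 K.
T constant ⇒ Boyle's law P V = const: T₃ = T₂; P₃ = P₂·(V₂/V₃) = 117.2 kPa.

P₃ ≈ 117 kPa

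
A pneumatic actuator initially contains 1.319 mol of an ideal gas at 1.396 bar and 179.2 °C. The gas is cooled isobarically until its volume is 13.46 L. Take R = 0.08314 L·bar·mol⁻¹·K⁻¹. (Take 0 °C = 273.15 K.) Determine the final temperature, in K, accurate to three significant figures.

T₂ ≈ 171 K

Convert: T₁ = 452.3 K.
From PV = nRT: V₁ = nRT₁/P₁ = 35.53 L.
Isobaric, so V/T is constant: P₂ = P₁; T₂ = T₁·(V₂/V₁) = 171.3 K.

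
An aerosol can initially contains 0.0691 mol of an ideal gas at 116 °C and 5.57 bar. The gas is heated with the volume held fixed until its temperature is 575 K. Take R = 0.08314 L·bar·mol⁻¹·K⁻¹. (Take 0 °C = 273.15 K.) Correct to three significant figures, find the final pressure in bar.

P₂ ≈ 8.23 bar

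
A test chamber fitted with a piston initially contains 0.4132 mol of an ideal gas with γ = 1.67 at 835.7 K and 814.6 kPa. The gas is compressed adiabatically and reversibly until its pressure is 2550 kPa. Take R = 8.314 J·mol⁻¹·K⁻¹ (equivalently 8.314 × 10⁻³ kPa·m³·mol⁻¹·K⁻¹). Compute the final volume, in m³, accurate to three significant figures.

V₂ ≈ 0.00178 m³

From PV = nRT: V₁ = nRT₁/P₁ = 0.003524 m³.
Adiabatic (γ = 1.67), T V^(γ−1) and P V^γ constant: T₂ = T₁·(P₂/P₁)^((γ−1)/γ) = 1321 K; V₂ = V₁·(P₁/P₂)^(1/γ) = 0.001780 m³.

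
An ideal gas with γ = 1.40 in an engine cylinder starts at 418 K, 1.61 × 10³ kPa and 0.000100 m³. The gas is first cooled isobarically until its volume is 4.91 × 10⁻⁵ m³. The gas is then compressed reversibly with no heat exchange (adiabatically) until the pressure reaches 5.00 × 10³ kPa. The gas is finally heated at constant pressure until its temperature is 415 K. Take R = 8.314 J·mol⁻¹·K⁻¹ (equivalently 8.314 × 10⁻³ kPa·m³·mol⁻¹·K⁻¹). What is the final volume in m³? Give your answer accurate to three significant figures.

V₄ ≈ 3.20e-05 m³

P constant ⇒ V ∝ T: P₂ = P₁; T₂ = T₁·(V₂/V₁) = 205.2 K.
Adiabatic (γ = 1.40), T V^(γ−1) and P V^γ constant: T₃ = T₂·(P₃/P₂)^((γ−1)/γ) = 283.7 K; V₃ = V₂·(P₂/P₃)^(1/γ) = 2.185e-05 m³.
P constant ⇒ V ∝ T: P₄ = P₃; V₄ = V₃·(T₄/T₃) = 3.197e-05 m³.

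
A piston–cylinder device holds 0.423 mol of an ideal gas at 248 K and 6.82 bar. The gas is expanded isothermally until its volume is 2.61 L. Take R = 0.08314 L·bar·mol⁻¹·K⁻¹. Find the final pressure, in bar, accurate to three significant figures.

From PV = nRT: V₁ = nRT₁/P₁ = 1.279 L.
T constant ⇒ Boyle's law P V = const: T₂ = T₁; P₂ = P₁·(V₁/V₂) = 3.342 bar.

P₂ ≈ 3.34 bar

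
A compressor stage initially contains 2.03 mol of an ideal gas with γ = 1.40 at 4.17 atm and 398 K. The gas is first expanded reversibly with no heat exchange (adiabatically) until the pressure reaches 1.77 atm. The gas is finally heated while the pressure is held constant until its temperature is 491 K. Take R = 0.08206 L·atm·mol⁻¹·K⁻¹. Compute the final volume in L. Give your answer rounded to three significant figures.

V₃ ≈ 46.2 L

From PV = nRT: V₁ = nRT₁/P₁ = 15.90 L.
Reversible adiabatic, γ = 1.40: T₂ = T₁·(P₂/P₁)^((γ−1)/γ) = 311.6 K; V₂ = V₁·(P₁/P₂)^(1/γ) = 29.32 L.
P constant ⇒ V ∝ T: P₃ = P₂; V₃ = V₂·(T₃/T₂) = 46.21 L.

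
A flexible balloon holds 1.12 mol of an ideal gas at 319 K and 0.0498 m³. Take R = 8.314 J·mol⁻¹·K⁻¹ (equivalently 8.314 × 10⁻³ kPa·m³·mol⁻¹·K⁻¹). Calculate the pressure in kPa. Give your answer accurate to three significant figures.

P ≈ 59.6 kPa

PV = nRT ⇒ P = nRT/V = (1.12 × 8.314 × 10⁻³ × 319) / 0.0498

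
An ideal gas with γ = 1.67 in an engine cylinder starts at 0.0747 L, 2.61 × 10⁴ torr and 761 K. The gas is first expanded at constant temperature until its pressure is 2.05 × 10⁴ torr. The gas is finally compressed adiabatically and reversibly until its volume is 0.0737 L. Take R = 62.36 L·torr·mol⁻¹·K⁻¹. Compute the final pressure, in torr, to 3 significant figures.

P₃ ≈ 3.14e+04 torr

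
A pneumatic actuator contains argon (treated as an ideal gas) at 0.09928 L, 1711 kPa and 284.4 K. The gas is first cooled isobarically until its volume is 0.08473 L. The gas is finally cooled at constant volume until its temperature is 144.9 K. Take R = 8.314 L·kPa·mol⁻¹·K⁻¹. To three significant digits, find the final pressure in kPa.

P constant ⇒ V ∝ T: P₂ = P₁; T₂ = T₁·(V₂/V₁) = 242.7 K.
V constant ⇒ P ∝ T: V₃ = V₂; P₃ = P₂·(T₃/T₂) = 1021 kPa.

P₃ ≈ 1.02e+03 kPa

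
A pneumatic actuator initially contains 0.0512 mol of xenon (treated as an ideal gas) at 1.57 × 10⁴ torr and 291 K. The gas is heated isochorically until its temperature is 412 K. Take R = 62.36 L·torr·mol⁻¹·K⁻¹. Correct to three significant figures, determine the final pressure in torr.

From PV = nRT: V₁ = nRT₁/P₁ = 0.05918 L.
Isochoric, so P/T is constant: V₂ = V₁; P₂ = P₁·(T₂/T₁) = 2.223e+04 torr.

P₂ ≈ 2.22e+04 torr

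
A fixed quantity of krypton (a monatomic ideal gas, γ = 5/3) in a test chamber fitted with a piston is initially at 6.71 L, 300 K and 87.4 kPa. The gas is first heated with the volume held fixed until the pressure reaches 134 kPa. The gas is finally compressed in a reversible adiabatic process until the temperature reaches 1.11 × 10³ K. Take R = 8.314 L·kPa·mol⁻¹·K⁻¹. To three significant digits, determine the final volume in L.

V constant ⇒ P ∝ T: V₂ = V₁; T₂ = T₁·(P₂/P₁) = 460.0 K.
Reversible adiabatic, γ = 5/3: P₃ = P₂·(T₃/T₂)^(γ/(γ−1)) = 1212 kPa; V₃ = V₂·(T₂/T₃)^(1/(γ−1)) = 1.790 L.

V₃ ≈ 1.79 L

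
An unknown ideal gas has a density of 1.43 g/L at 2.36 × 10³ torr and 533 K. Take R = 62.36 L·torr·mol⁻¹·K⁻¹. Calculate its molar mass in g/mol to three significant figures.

ρ = PM/(RT) ⇒ M = ρRT/P = (1.43 × 62.36 × 533.0) / 2.36e+03

M ≈ 20.1 g/mol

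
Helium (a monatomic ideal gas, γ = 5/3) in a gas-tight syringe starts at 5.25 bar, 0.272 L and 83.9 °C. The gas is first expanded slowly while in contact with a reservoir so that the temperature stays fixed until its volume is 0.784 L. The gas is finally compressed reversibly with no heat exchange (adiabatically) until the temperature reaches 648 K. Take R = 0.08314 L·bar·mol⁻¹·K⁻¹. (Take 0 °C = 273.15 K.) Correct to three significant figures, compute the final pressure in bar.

Convert: T₁ = 357.0 K.
T constant ⇒ Boyle's law P V = const: T₂ = T₁; P₂ = P₁·(V₁/V₂) = 1.821 bar.
Reversible adiabatic, γ = 5/3: P₃ = P₂·(T₃/T₂)^(γ/(γ−1)) = 8.082 bar; V₃ = V₂·(T₂/T₃)^(1/(γ−1)) = 0.3207 L.

P₃ ≈ 8.08 bar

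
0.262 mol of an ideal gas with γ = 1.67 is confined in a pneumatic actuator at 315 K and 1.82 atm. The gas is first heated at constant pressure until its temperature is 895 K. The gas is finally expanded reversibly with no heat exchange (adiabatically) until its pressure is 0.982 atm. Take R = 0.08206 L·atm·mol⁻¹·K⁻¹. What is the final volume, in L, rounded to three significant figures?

From PV = nRT: V₁ = nRT₁/P₁ = 3.721 L.
Isobaric, so V/T is constant: P₂ = P₁; V₂ = V₁·(T₂/T₁) = 10.57 L.
Adiabatic (γ = 1.67), T V^(γ−1) and P V^γ constant: T₃ = T₂·(P₃/P₂)^((γ−1)/γ) = 698.7 K; V₃ = V₂·(P₂/P₃)^(1/γ) = 15.30 L.

V₃ ≈ 15.3 L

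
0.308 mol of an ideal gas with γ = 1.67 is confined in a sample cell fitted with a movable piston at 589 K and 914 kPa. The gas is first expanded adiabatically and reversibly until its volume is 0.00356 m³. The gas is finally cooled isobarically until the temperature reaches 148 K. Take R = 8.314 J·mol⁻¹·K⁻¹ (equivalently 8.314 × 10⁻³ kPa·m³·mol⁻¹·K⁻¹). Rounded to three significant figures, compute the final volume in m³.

From PV = nRT: V₁ = nRT₁/P₁ = 0.001650 m³.
Adiabatic (γ = 1.67), T V^(γ−1) and P V^γ constant: T₂ = T₁·(V₁/V₂)^(γ−1) = 351.9 K; P₂ = P₁·(V₁/V₂)^γ = 253.1 kPa.
P constant ⇒ V ∝ T: P₃ = P₂; V₃ = V₂·(T₃/T₂) = 0.001497 m³.

V₃ ≈ 0.00150 m³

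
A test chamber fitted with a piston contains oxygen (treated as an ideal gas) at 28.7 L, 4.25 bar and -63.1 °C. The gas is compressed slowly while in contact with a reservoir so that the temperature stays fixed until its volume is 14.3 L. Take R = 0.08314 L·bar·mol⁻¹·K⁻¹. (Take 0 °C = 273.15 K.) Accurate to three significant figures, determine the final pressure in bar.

Convert: T₁ = 210.0 K.
T constant ⇒ Boyle's law P V = const: T₂ = T₁; P₂ = P₁·(V₁/V₂) = 8.530 bar.

P₂ ≈ 8.53 bar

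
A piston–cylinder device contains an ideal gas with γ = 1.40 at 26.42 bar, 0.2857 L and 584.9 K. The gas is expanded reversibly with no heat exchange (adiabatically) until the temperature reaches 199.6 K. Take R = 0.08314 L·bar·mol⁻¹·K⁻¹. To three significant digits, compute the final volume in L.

V₂ ≈ 4.20 L

Reversible adiabatic, γ = 1.40: P₂ = P₁·(T₂/T₁)^(γ/(γ−1)) = 0.6134 bar; V₂ = V₁·(T₁/T₂)^(1/(γ−1)) = 4.200 L.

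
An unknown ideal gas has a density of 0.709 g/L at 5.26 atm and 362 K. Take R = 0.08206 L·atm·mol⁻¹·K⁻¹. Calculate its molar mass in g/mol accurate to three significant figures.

M ≈ 4.00 g/mol

ρ = PM/(RT) ⇒ M = ρRT/P = (0.709 × 0.08206 × 362.0) / 5.26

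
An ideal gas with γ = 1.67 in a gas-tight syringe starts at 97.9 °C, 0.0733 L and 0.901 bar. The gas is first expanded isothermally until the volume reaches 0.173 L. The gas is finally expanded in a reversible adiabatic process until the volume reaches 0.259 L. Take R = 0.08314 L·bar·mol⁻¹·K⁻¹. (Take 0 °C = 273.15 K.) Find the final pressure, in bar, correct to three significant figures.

Convert: T₁ = 371.0 K.
T constant ⇒ Boyle's law P V = const: T₂ = T₁; P₂ = P₁·(V₁/V₂) = 0.3818 bar.
Reversible adiabatic, γ = 1.67: T₃ = T₂·(V₂/V₃)^(γ−1) = 283.1 K; P₃ = P₂·(V₂/V₃)^γ = 0.1946 bar.

P₃ ≈ 0.195 bar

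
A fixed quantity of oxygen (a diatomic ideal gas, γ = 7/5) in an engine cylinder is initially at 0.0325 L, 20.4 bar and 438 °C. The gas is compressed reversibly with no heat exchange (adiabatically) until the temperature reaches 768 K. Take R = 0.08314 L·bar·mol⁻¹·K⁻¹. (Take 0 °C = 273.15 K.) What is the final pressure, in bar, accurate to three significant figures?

Convert: T₁ = 711.1 K.
Adiabatic (γ = 7/5), T V^(γ−1) and P V^γ constant: P₂ = P₁·(T₂/T₁)^(γ/(γ−1)) = 26.70 bar; V₂ = V₁·(T₁/T₂)^(1/(γ−1)) = 0.02682 L.

P₂ ≈ 26.7 bar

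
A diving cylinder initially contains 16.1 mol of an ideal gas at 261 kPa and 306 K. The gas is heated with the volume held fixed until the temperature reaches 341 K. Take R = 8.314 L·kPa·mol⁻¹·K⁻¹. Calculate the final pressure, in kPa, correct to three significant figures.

From PV = nRT: V₁ = nRT₁/P₁ = 156.9 L.
V constant ⇒ P ∝ T: V₂ = V₁; P₂ = P₁·(T₂/T₁) = 290.9 kPa.

P₂ ≈ 291 kPa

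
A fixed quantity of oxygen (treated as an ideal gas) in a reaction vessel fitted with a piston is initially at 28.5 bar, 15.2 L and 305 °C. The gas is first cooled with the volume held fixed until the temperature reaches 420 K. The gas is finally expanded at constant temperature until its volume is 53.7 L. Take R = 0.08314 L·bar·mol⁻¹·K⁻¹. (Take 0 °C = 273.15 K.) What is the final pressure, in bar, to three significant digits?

P₃ ≈ 5.86 bar

Convert: T₁ = 578.1 K.
Isochoric, so P/T is constant: V₂ = V₁; P₂ = P₁·(T₂/T₁) = 20.70 bar.
T constant ⇒ Boyle's law P V = const: T₃ = T₂; P₃ = P₂·(V₂/V₃) = 5.860 bar.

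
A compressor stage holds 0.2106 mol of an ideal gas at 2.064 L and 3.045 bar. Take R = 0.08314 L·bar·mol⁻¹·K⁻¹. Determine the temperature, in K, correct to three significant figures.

PV = nRT ⇒ T = PV/(nR) = (3.045 × 2.064) / (0.2106 × 0.08314)

T ≈ 359 K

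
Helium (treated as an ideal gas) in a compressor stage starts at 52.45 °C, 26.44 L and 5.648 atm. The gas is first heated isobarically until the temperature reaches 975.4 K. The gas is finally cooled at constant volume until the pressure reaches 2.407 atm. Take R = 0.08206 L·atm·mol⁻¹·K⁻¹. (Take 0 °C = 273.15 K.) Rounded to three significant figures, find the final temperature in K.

Convert: T₁ = 325.6 K.
Isobaric, so V/T is constant: P₂ = P₁; V₂ = V₁·(T₂/T₁) = 79.21 L.
Isochoric, so P/T is constant: V₃ = V₂; T₃ = T₂·(P₃/P₂) = 415.7 K.

T₃ ≈ 416 K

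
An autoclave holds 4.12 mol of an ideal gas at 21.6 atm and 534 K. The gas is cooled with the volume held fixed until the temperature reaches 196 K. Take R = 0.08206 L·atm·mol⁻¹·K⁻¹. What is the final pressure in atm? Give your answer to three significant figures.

P₂ ≈ 7.93 atm

From PV = nRT: V₁ = nRT₁/P₁ = 8.358 L.
V constant ⇒ P ∝ T: V₂ = V₁; P₂ = P₁·(T₂/T₁) = 7.928 atm.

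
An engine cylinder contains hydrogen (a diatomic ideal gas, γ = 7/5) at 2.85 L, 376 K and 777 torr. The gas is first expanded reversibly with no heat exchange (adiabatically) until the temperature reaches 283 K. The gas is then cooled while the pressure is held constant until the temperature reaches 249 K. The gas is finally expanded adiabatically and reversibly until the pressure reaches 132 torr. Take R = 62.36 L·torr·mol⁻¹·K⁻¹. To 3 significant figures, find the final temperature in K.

T₄ ≈ 199 K

Reversible adiabatic, γ = 7/5: P₂ = P₁·(T₂/T₁)^(γ/(γ−1)) = 287.4 torr; V₂ = V₁·(T₁/T₂)^(1/(γ−1)) = 5.799 L.
P constant ⇒ V ∝ T: P₃ = P₂; V₃ = V₂·(T₃/T₂) = 5.102 L.
Adiabatic (γ = 7/5), T V^(γ−1) and P V^γ constant: T₄ = T₃·(P₄/P₃)^((γ−1)/γ) = 199.4 K; V₄ = V₃·(P₃/P₄)^(1/γ) = 8.895 L.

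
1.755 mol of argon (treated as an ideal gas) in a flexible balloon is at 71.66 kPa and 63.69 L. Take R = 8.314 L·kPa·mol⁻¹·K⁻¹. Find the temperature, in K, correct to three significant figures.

PV = nRT ⇒ T = PV/(nR) = (71.66 × 63.69) / (1.755 × 8.314)

T ≈ 313 K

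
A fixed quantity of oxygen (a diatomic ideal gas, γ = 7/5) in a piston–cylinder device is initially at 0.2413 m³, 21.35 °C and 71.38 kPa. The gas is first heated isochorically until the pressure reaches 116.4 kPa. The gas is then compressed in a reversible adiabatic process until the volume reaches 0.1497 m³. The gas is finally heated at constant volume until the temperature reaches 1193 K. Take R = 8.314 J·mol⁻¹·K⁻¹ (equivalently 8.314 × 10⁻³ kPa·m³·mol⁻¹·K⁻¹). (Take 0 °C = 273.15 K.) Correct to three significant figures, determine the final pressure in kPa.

P₄ ≈ 466 kPa

Convert: T₁ = 294.5 K.
V constant ⇒ P ∝ T: V₂ = V₁; T₂ = T₁·(P₂/P₁) = 480.2 K.
Adiabatic (γ = 7/5), T V^(γ−1) and P V^γ constant: T₃ = T₂·(V₂/V₃)^(γ−1) = 581.3 K; P₃ = P₂·(V₂/V₃)^γ = 227.1 kPa.
V constant ⇒ P ∝ T: V₄ = V₃; P₄ = P₃·(T₄/T₃) = 466.1 kPa.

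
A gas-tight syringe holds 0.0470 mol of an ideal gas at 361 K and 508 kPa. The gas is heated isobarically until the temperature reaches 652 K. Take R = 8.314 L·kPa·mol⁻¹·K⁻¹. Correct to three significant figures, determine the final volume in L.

From PV = nRT: V₁ = nRT₁/P₁ = 0.2777 L.
Isobaric, so V/T is constant: P₂ = P₁; V₂ = V₁·(T₂/T₁) = 0.5015 L.

V₂ ≈ 0.502 L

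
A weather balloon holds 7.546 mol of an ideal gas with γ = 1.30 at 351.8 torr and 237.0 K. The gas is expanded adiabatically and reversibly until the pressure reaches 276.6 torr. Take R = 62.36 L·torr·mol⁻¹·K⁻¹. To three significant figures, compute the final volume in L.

From PV = nRT: V₁ = nRT₁/P₁ = 317.0 L.
Adiabatic (γ = 1.30), T V^(γ−1) and P V^γ constant: T₂ = T₁·(P₂/P₁)^((γ−1)/γ) = 224.2 K; V₂ = V₁·(P₁/P₂)^(1/γ) = 381.4 L.

V₂ ≈ 381 L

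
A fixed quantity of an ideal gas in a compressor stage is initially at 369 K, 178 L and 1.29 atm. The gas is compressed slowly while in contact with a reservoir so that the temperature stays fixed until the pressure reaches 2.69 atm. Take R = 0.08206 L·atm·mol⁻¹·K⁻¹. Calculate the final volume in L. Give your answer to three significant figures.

V₂ ≈ 85.4 L

T constant ⇒ Boyle's law P V = const: T₂ = T₁; V₂ = V₁·(P₁/P₂) = 85.36 L.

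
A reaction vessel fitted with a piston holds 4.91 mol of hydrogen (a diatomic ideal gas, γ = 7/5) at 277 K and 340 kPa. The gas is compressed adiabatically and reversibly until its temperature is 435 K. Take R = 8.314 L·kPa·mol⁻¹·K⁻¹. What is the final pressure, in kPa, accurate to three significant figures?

From PV = nRT: V₁ = nRT₁/P₁ = 33.26 L.
Reversible adiabatic, γ = 7/5: P₂ = P₁·(T₂/T₁)^(γ/(γ−1)) = 1650 kPa; V₂ = V₁·(T₁/T₂)^(1/(γ−1)) = 10.76 L.

P₂ ≈ 1.65e+03 kPa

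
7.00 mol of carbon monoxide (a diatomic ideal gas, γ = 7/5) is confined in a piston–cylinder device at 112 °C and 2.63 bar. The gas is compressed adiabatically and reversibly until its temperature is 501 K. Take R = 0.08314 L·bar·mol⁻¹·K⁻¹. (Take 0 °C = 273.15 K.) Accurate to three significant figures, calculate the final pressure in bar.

P₂ ≈ 6.60 bar

Convert: T₁ = 385.1 K.
From PV = nRT: V₁ = nRT₁/P₁ = 85.23 L.
Adiabatic (γ = 7/5), T V^(γ−1) and P V^γ constant: P₂ = P₁·(T₂/T₁)^(γ/(γ−1)) = 6.602 bar; V₂ = V₁·(T₁/T₂)^(1/(γ−1)) = 44.16 L.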